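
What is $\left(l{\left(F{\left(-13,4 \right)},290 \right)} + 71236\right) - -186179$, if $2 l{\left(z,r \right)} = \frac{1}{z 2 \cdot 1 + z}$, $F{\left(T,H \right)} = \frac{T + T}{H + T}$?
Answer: $\frac{13385583}{52} \approx 2.5742 \cdot 10^{5}$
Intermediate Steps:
$F{\left(T,H \right)} = \frac{2 T}{H + T}$
$l{\left(z,r \right)} = \frac{1}{6 z}$ ($l{\left(z,r \right)} = \frac{1}{2 \left(z 2 \cdot 1 + z\right)} = \frac{1}{2 \left(2 z 1 + z\right)} = \frac{1}{2 \left(2 z + z\right)} = \frac{1}{2 \cdot 3 z} = \frac{\frac{1}{3} \frac{1}{z}}{2} = \frac{1}{6 z}$)
$\left(l{\left(F{\left(-13,4 \right)},290 \right)} + 71236\right) - -186179 = \left(\frac{1}{6 \cdot 2 \left(-13\right) \frac{1}{4 - 13}} + 71236\right) - -186179 = \left(\frac{1}{6 \cdot 2 \left(-13\right) \frac{1}{-9}} + 71236\right) + 186179 = \left(\frac{1}{6 \cdot 2 \left(-13\right) \left(- \frac{1}{9}\right)} + 71236\right) + 186179 = \left(\frac{1}{6 \cdot \frac{26}{9}} + 71236\right) + 186179 = \left(\frac{1}{6} \cdot \frac{9}{26} + 71236\right) + 186179 = \left(\frac{3}{52} + 71236\right) + 186179 = \frac{3704275}{52} + 186179 = \frac{13385583}{52}$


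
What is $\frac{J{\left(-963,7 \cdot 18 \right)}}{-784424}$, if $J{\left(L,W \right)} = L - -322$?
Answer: $\frac{641}{784424} \approx 0.00081716$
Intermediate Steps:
$J{\left(L,W \right)} = 322 + L$ ($J{\left(L,W \right)} = L + 322 = 322 + L$)
$\frac{J{\left(-963,7 \cdot 18 \right)}}{-784424} = \frac{322 - 963}{-784424} = \left(-641\right) \left(- \frac{1}{784424}\right) = \frac{641}{784424}$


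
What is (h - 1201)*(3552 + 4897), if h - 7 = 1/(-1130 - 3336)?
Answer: -6436212835/638 ≈ -1.0088e+7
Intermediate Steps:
h = 31261/4466 (h = 7 + 1/(-1130 - 3336) = 7 + 1/(-4466) = 7 - 1/4466 = 31261/4466 ≈ 6.9998)
(h - 1201)*(3552 + 4897) = (31261/4466 - 1201)*(3552 + 4897) = -5332405/4466*8449 = -6436212835/638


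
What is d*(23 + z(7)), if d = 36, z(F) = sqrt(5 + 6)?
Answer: 828 + 36*sqrt(11) ≈ 947.40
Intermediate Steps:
z(F) = sqrt(11)
d*(23 + z(7)) = 36*(23 + sqrt(11)) = 828 + 36*sqrt(11)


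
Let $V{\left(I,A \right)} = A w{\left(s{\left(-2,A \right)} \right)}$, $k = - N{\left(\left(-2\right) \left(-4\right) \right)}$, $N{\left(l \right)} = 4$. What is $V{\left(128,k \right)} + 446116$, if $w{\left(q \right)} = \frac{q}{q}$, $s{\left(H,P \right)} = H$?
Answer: $446112$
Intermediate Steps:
$k = -4$ ($k = \left(-1\right) 4 = -4$)
$w{\left(q \right)} = 1$
$V{\left(I,A \right)} = A$ ($V{\left(I,A \right)} = A 1 = A$)
$V{\left(128,k \right)} + 446116 = -4 + 446116 = 446112$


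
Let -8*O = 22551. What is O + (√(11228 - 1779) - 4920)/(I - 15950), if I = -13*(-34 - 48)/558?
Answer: -100330076427/35596136 - 279*√9449/4449517 ≈ -2818.6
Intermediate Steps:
O = -22551/8 (O = -⅛*22551 = -22551/8 ≈ -2818.9)
I = 533/279 (I = -13*(-82)*(1/558) = 1066*(1/558) = 533/279 ≈ 1.9104)
O + (√(11228 - 1779) - 4920)/(I - 15950) = -22551/8 + (√(11228 - 1779) - 4920)/(533/279 - 15950) = -22551/8 + (√9449 - 4920)/(-4449517/279) = -22551/8 + (-4920 + √9449)*(-279/4449517) = -22551/8 + (1372680/4449517 - 279*√9449/4449517) = -100330076427/35596136 - 279*√9449/4449517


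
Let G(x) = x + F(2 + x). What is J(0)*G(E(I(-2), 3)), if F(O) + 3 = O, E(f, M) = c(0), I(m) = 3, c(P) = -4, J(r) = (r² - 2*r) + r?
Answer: 0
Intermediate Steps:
J(r) = r² - r
E(f, M) = -4
F(O) = -3 + O
G(x) = -1 + 2*x (G(x) = x + (-3 + (2 + x)) = x + (-1 + x) = -1 + 2*x)
J(0)*G(E(I(-2), 3)) = (0*(-1 + 0))*(-1 + 2*(-4)) = (0*(-1))*(-1 - 8) = 0*(-9) = 0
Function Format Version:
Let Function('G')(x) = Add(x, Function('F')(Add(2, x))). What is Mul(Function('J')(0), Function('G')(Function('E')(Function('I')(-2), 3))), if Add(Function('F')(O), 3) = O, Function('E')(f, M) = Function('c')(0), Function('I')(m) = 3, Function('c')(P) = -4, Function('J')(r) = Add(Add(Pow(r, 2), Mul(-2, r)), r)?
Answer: 0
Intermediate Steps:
Function('J')(r) = Add(Pow(r, 2), Mul(-1, r))
Function('E')(f, M) = -4
Function('F')(O) = Add(-3, O)
Function('G')(x) = Add(-1, Mul(2, x)) (Function('G')(x) = Add(x, Add(-3, Add(2, x))) = Add(x, Add(-1, x)) = Add(-1, Mul(2, x)))
Mul(Function('J')(0), Function('G')(Function('E')(Function('I')(-2), 3))) = Mul(Mul(0, Add(-1, 0)), Add(-1, Mul(2, -4))) = Mul(Mul(0, -1), Add(-1, -8)) = Mul(0, -9) = 0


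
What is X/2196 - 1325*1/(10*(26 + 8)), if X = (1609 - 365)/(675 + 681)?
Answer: -12328532/3163887 ≈ -3.8966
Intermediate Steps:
X = 311/339 (X = 1244/1356 = 1244*(1/1356) = 311/339 ≈ 0.91740)
X/2196 - 1325*1/(10*(26 + 8)) = (311/339)/2196 - 1325*1/(10*(26 + 8)) = (311/339)*(1/2196) - 1325/(10*34) = 311/744444 - 1325/340 = 311/744444 - 1325*1/340 = 311/744444 - 265/68 = -12328532/3163887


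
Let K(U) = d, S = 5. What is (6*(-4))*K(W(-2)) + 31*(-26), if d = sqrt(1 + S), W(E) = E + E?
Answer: -806 - 24*sqrt(6) ≈ -864.79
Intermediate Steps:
W(E) = 2*E
d = sqrt(6) (d = sqrt(1 + 5) = sqrt(6) ≈ 2.4495)
K(U) = sqrt(6)
(6*(-4))*K(W(-2)) + 31*(-26) = (6*(-4))*sqrt(6) + 31*(-26) = -24*sqrt(6) - 806 = -806 - 24*sqrt(6)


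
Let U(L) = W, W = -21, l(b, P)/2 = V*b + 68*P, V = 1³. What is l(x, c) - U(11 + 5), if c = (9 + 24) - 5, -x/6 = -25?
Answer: 4129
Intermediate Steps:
x = 150 (x = -6*(-25) = 150)
V = 1
c = 28 (c = 33 - 5 = 28)
l(b, P) = 2*b + 136*P (l(b, P) = 2*(1*b + 68*P) = 2*(b + 68*P) = 2*b + 136*P)
U(L) = -21
l(x, c) - U(11 + 5) = (2*150 + 136*28) - 1*(-21) = (300 + 3808) + 21 = 4108 + 21 = 4129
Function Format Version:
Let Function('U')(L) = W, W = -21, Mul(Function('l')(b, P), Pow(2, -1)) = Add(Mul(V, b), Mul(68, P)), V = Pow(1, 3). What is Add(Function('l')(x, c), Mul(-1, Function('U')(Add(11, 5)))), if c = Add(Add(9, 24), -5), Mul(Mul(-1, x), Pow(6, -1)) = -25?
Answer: 4129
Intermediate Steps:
x = 150 (x = Mul(-6, -25) = 150)
V = 1
c = 28 (c = Add(33, -5) = 28)
Function('l')(b, P) = Add(Mul(2, b), Mul(136, P)) (Function('l')(b, P) = Mul(2, Add(Mul(1, b), Mul(68, P))) = Mul(2, Add(b, Mul(68, P))) = Add(Mul(2, b), Mul(136, P)))
Function('U')(L) = -21
Add(Function('l')(x, c), Mul(-1, Function('U')(Add(11, 5)))) = Add(Add(Mul(2, 150), Mul(136, 28)), Mul(-1, -21)) = Add(Add(300, 3808), 21) = Add(4108, 21) = 4129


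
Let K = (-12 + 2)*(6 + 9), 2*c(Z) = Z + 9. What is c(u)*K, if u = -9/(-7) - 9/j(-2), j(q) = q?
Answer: -15525/14 ≈ -1108.9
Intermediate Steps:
u = 81/14 (u = -9/(-7) - 9/(-2) = -9*(-1/7) - 9*(-1/2) = 9/7 + 9/2 = 81/14 ≈ 5.7857)
c(Z) = 9/2 + Z/2 (c(Z) = (Z + 9)/2 = (9 + Z)/2 = 9/2 + Z/2)
K = -150 (K = -10*15 = -150)
c(u)*K = (9/2 + (1/2)*(81/14))*(-150) = (9/2 + 81/28)*(-150) = (207/28)*(-150) = -15525/14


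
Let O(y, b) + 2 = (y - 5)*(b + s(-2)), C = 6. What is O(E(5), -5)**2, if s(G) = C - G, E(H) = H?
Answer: 4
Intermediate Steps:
s(G) = 6 - G
O(y, b) = -2 + (-5 + y)*(8 + b) (O(y, b) = -2 + (y - 5)*(b + (6 - 1*(-2))) = -2 + (-5 + y)*(b + (6 + 2)) = -2 + (-5 + y)*(b + 8) = -2 + (-5 + y)*(8 + b))
O(E(5), -5)**2 = (-42 - 5*(-5) + 8*5 - 5*5)**2 = (-42 + 25 + 40 - 25)**2 = (-2)**2 = 4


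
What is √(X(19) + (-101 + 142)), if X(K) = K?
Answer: 2*√15 ≈ 7.7460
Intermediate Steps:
√(X(19) + (-101 + 142)) = √(19 + (-101 + 142)) = √(19 + 41) = √60 = 2*√15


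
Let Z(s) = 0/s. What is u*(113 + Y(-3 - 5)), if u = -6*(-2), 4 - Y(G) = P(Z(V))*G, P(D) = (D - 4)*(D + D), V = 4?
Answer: 1404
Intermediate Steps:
Z(s) = 0
P(D) = 2*D*(-4 + D) (P(D) = (-4 + D)*(2*D) = 2*D*(-4 + D))
Y(G) = 4 (Y(G) = 4 - 2*0*(-4 + 0)*G = 4 - 2*0*(-4)*G = 4 - 0*G = 4 - 1*0 = 4 + 0 = 4)
u = 12
u*(113 + Y(-3 - 5)) = 12*(113 + 4) = 12*117 = 1404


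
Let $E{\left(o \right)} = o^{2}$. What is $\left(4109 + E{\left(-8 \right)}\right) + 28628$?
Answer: $32801$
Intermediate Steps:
$\left(4109 + E{\left(-8 \right)}\right) + 28628 = \left(4109 + \left(-8\right)^{2}\right) + 28628 = \left(4109 + 64\right) + 28628 = 4173 + 28628 = 32801$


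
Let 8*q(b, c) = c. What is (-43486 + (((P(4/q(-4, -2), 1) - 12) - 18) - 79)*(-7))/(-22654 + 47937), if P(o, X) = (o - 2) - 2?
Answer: -42583/25283 ≈ -1.6843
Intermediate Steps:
q(b, c) = c/8
P(o, X) = -4 + o (P(o, X) = (-2 + o) - 2 = -4 + o)
(-43486 + (((P(4/q(-4, -2), 1) - 12) - 18) - 79)*(-7))/(-22654 + 47937) = (-43486 + ((((-4 + 4/(((1/8)*(-2)))) - 12) - 18) - 79)*(-7))/(-22654 + 47937) = (-43486 + ((((-4 + 4/(-1/4)) - 12) - 18) - 79)*(-7))/25283 = (-43486 + ((((-4 + 4*(-4)) - 12) - 18) - 79)*(-7))*(1/25283) = (-43486 + ((((-4 - 16) - 12) - 18) - 79)*(-7))*(1/25283) = (-43486 + (((-20 - 12) - 18) - 79)*(-7))*(1/25283) = (-43486 + ((-32 - 18) - 79)*(-7))*(1/25283) = (-43486 + (-50 - 79)*(-7))*(1/25283) = (-43486 - 129*(-7))*(1/25283) = (-43486 + 903)*(1/25283) = -42583*1/25283 = -42583/25283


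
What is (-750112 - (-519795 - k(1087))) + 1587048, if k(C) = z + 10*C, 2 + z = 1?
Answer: 1367600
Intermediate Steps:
z = -1 (z = -2 + 1 = -1)
k(C) = -1 + 10*C
(-750112 - (-519795 - k(1087))) + 1587048 = (-750112 - (-519795 - (-1 + 10*1087))) + 1587048 = (-750112 - (-519795 - (-1 + 10870))) + 1587048 = (-750112 - (-519795 - 1*10869)) + 1587048 = (-750112 - (-519795 - 10869)) + 1587048 = (-750112 - 1*(-530664)) + 1587048 = (-750112 + 530664) + 1587048 = -219448 + 1587048 = 1367600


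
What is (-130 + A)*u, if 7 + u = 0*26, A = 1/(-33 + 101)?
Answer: 61873/68 ≈ 909.90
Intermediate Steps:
A = 1/68 ≈ 0.014706
u = -7 (u = -7 + 0*26 = -7 + 0 = -7)
(-130 + A)*u = (-130 + 1/68)*(-7) = -8839/68*(-7) = 61873/68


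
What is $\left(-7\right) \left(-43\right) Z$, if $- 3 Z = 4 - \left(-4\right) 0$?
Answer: $- \frac{1204}{3} \approx -401.33$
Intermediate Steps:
$Z = - \frac{4}{3}$ ($Z = - \frac{4 - \left(-4\right) 0}{3} = - \frac{4 - 0}{3} = - \frac{4 + 0}{3} = \left(- \frac{1}{3}\right) 4 = - \frac{4}{3} \approx -1.3333$)
$\left(-7\right) \left(-43\right) Z = \left(-7\right) \left(-43\right) \left(- \frac{4}{3}\right) = 301 \left(- \frac{4}{3}\right) = - \frac{1204}{3}$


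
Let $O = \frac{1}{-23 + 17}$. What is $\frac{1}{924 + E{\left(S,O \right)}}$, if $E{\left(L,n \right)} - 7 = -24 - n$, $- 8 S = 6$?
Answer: $\frac{6}{5443} \approx 0.0011023$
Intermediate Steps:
$S = - \frac{3}{4}$ ($S = \left(- \frac{1}{8}\right) 6 = - \frac{3}{4} \approx -0.75$)
$O = - \frac{1}{6}$ ($O = \frac{1}{-6} = - \frac{1}{6} \approx -0.16667$)
$E{\left(L,n \right)} = -17 - n$ ($E{\left(L,n \right)} = 7 - \left(24 + n\right) = -17 - n$)
$\frac{1}{924 + E{\left(S,O \right)}} = \frac{1}{924 - \frac{101}{6}} = \frac{1}{\frac{5443}{6}} = \frac{6}{5443}$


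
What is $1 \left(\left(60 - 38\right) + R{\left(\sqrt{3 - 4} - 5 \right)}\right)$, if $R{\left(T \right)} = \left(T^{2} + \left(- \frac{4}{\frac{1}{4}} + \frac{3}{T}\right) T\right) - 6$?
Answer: $123 - 26 i \approx 123.0 - 26.0 i$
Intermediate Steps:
$R{\left(T \right)} = -6 + T^{2} + T \left(-16 + \frac{3}{T}\right)$ ($R{\left(T \right)} = \left(T^{2} + \left(- 4 \frac{1}{\frac{1}{4}} + \frac{3}{T}\right) T\right) - 6 = \left(T^{2} + \left(\left(-4\right) 4 + \frac{3}{T}\right) T\right) - 6 = \left(T^{2} + \left(-16 + \frac{3}{T}\right) T\right) - 6 = \left(T^{2} + T \left(-16 + \frac{3}{T}\right)\right) - 6 = -6 + T^{2} + T \left(-16 + \frac{3}{T}\right)$)
$1 \left(\left(60 - 38\right) + R{\left(\sqrt{3 - 4} - 5 \right)}\right) = 1 \left(\left(60 - 38\right) - \left(3 - \left(\sqrt{3 - 4} - 5\right)^{2} + 16 \left(\sqrt{3 - 4} - 5\right)\right)\right) = 1 \left(22 - \left(3 - \left(\sqrt{-1} - 5\right)^{2} + 16 \left(\sqrt{-1} - 5\right)\right)\right) = 1 \left(22 - \left(3 - \left(i - 5\right)^{2} + 16 \left(i - 5\right)\right)\right) = 1 \left(22 - \left(3 - \left(-5 + i\right)^{2} + 16 \left(-5 + i\right)\right)\right) = 1 \left(22 + \left(-3 + \left(-5 + i\right)^{2} + \left(80 - 16 i\right)\right)\right) = 1 \left(22 + \left(77 + \left(-5 + i\right)^{2} - 16 i\right)\right) = 1 \left(99 + \left(-5 + i\right)^{2} - 16 i\right) = 99 + \left(-5 + i\right)^{2} - 16 i$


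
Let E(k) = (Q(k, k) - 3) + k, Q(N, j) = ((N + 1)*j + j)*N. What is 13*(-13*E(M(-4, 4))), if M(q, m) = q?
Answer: 6591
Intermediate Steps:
Q(N, j) = N*(j + j*(1 + N)) (Q(N, j) = ((1 + N)*j + j)*N = (j*(1 + N) + j)*N = (j + j*(1 + N))*N = N*(j + j*(1 + N)))
E(k) = -3 + k + k²*(2 + k) (E(k) = (k*k*(2 + k) - 3) + k = (k²*(2 + k) - 3) + k = (-3 + k²*(2 + k)) + k = -3 + k + k²*(2 + k))
13*(-13*E(M(-4, 4))) = 13*(-13*(-3 - 4 + (-4)²*(2 - 4))) = 13*(-13*(-3 - 4 + 16*(-2))) = 13*(-13*(-3 - 4 - 32)) = 13*(-13*(-39)) = 13*507 = 6591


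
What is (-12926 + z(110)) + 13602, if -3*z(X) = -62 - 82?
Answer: 724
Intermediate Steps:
z(X) = 48 (z(X) = -(-62 - 82)/3 = -⅓*(-144) = 48)
(-12926 + z(110)) + 13602 = (-12926 + 48) + 13602 = -12878 + 13602 = 724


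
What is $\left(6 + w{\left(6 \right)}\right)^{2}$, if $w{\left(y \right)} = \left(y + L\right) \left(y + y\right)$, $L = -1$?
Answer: $4356$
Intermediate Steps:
$w{\left(y \right)} = 2 y \left(-1 + y\right)$ ($w{\left(y \right)} = \left(y - 1\right) \left(y + y\right) = \left(-1 + y\right) 2 y = 2 y \left(-1 + y\right)$)
$\left(6 + w{\left(6 \right)}\right)^{2} = \left(6 + 2 \cdot 6 \left(-1 + 6\right)\right)^{2} = \left(6 + 2 \cdot 6 \cdot 5\right)^{2} = \left(6 + 60\right)^{2} = 66^{2} = 4356$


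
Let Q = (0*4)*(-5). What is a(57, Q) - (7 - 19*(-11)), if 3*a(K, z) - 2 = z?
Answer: -646/3 ≈ -215.33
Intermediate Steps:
Q = 0 (Q = 0*(-5) = 0)
a(K, z) = 2/3 + z/3
a(57, Q) - (7 - 19*(-11)) = (2/3 + (1/3)*0) - (7 - 19*(-11)) = (2/3 + 0) - (7 + 209) = 2/3 - 1*216 = 2/3 - 216 = -646/3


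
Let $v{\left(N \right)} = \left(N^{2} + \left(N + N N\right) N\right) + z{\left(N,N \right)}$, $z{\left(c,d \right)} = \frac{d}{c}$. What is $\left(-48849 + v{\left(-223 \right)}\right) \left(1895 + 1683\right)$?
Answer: $-39497388146$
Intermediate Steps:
$v{\left(N \right)} = 1 + N^{2} + N \left(N + N^{2}\right)$ ($v{\left(N \right)} = \left(N^{2} + \left(N + N N\right) N\right) + \frac{N}{N} = \left(N^{2} + \left(N + N^{2}\right) N\right) + 1 = \left(N^{2} + N \left(N + N^{2}\right)\right) + 1 = 1 + N^{2} + N \left(N + N^{2}\right)$)
$\left(-48849 + v{\left(-223 \right)}\right) \left(1895 + 1683\right) = \left(-48849 + \left(1 + \left(-223\right)^{3} + 2 \left(-223\right)^{2}\right)\right) \left(1895 + 1683\right) = \left(-48849 + \left(1 - 11089567 + 2 \cdot 49729\right)\right) 3578 = \left(-48849 + \left(1 - 11089567 + 99458\right)\right) 3578 = \left(-48849 - 10990108\right) 3578 = \left(-11038957\right) 3578 = -39497388146$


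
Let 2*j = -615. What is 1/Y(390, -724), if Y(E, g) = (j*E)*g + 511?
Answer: 1/86826211 ≈ 1.1517e-8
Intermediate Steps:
j = -615/2 (j = (½)*(-615) = -615/2 ≈ -307.50)
Y(E, g) = 511 - 615*E*g/2 (Y(E, g) = (-615*E/2)*g + 511 = -615*E*g/2 + 511 = 511 - 615*E*g/2)
1/Y(390, -724) = 1/(511 - 615/2*390*(-724)) = 1/(511 + 86825700) = 1/86826211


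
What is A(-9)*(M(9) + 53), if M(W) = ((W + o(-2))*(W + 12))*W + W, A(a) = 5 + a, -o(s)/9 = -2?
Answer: -20660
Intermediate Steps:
o(s) = 18 (o(s) = -9*(-2) = 18)
M(W) = W + W*(12 + W)*(18 + W) (M(W) = ((W + 18)*(W + 12))*W + W = ((18 + W)*(12 + W))*W + W = ((12 + W)*(18 + W))*W + W = W*(12 + W)*(18 + W) + W = W + W*(12 + W)*(18 + W))
A(-9)*(M(9) + 53) = (5 - 9)*(9*(217 + 9**2 + 30*9) + 53) = -4*(9*(217 + 81 + 270) + 53) = -4*(9*568 + 53) = -4*(5112 + 53) = -4*5165 = -20660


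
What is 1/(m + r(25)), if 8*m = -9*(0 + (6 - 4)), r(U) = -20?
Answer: -4/89 ≈ -0.044944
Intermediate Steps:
m = -9/4 (m = (-9*(0 + (6 - 4)))/8 = (-9*(0 + 2))/8 = (-9*2)/8 = (1/8)*(-18) = -9/4 ≈ -2.2500)
1/(m + r(25)) = 1/(-9/4 - 20) = 1/(-89/4) = -4/89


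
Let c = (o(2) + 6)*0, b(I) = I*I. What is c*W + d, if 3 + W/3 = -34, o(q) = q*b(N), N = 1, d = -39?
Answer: -39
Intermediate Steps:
b(I) = I²
o(q) = q (o(q) = q*1² = q*1 = q)
W = -111 (W = -9 + 3*(-34) = -9 - 102 = -111)
c = 0 (c = (2 + 6)*0 = 8*0 = 0)
c*W + d = 0*(-111) - 39 = 0 - 39 = -39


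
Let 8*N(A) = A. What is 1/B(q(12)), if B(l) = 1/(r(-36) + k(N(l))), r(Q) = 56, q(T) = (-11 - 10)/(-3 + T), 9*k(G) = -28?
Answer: 476/9 ≈ 52.889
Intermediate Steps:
N(A) = A/8
k(G) = -28/9 (k(G) = (1/9)*(-28) = -28/9)
q(T) = -21/(-3 + T)
B(l) = 9/476 (B(l) = 1/(56 - 28/9) = 1/(476/9) = 9/476)
1/B(q(12)) = 1/(9/476) = 476/9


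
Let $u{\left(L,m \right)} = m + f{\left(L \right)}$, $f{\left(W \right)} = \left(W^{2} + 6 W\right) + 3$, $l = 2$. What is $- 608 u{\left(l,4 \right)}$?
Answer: $-13984$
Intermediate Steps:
$f{\left(W \right)} = 3 + W^{2} + 6 W$
$u{\left(L,m \right)} = 3 + m + L^{2} + 6 L$ ($u{\left(L,m \right)} = m + \left(3 + L^{2} + 6 L\right) = 3 + m + L^{2} + 6 L$)
$- 608 u{\left(l,4 \right)} = - 608 \left(3 + 4 + 2^{2} + 6 \cdot 2\right) = - 608 \left(3 + 4 + 4 + 12\right) = \left(-608\right) 23 = -13984$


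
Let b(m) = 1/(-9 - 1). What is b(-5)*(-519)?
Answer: 519/10 ≈ 51.900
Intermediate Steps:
b(m) = -⅒ (b(m) = 1/(-10) = -⅒)
b(-5)*(-519) = -⅒*(-519) = 519/10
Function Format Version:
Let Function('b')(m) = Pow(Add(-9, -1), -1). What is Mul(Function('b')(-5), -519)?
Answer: Rational(519, 10) ≈ 51.900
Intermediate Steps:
Function('b')(m) = Rational(-1, 10) (Function('b')(m) = Pow(-10, -1) = Rational(-1, 10))
Mul(Function('b')(-5), -519) = Mul(Rational(-1, 10), -519) = Rational(519, 10)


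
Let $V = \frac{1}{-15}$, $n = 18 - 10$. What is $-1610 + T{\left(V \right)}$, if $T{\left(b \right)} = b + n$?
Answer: $- \frac{24031}{15} \approx -1602.1$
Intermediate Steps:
$n = 8$
$V = - \frac{1}{15} \approx -0.066667$
$T{\left(b \right)} = 8 + b$ ($T{\left(b \right)} = b + 8 = 8 + b$)
$-1610 + T{\left(V \right)} = -1610 + \left(8 - \frac{1}{15}\right) = -1610 + \frac{119}{15} = - \frac{24031}{15}$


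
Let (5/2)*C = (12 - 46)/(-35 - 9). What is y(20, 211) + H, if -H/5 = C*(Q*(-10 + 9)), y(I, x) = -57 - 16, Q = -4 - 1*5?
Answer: -956/11 ≈ -86.909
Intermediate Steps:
Q = -9 (Q = -4 - 5 = -9)
C = 17/55 (C = 2*((12 - 46)/(-35 - 9))/5 = 2*(-34/(-44))/5 = 2*(-34*(-1/44))/5 = (2/5)*(17/22) = 17/55 ≈ 0.30909)
y(I, x) = -73
H = -153/11 (H = -17*(-9*(-10 + 9))/11 = -17*(-9*(-1))/11 = -17*9/11 = -5*153/55 = -153/11 ≈ -13.909)
y(20, 211) + H = -73 - 153/11 = -956/11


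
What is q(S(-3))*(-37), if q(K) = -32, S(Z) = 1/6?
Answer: 1184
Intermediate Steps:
S(Z) = 1/6
q(S(-3))*(-37) = -32*(-37) = 1184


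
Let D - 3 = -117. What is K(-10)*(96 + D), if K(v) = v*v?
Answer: -1800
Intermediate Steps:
D = -114 (D = 3 - 117 = -114)
K(v) = v**2
K(-10)*(96 + D) = (-10)**2*(96 - 114) = 100*(-18) = -1800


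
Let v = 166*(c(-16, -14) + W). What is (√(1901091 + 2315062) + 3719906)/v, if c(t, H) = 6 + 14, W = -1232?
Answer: -1859953/100596 - √4216153/201192 ≈ -18.500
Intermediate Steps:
c(t, H) = 20
v = -201192 (v = 166*(20 - 1232) = 166*(-1212) = -201192)
(√(1901091 + 2315062) + 3719906)/v = (√(1901091 + 2315062) + 3719906)/(-201192) = (√4216153 + 3719906)*(-1/201192) = (3719906 + √4216153)*(-1/201192) = -1859953/100596 - √4216153/201192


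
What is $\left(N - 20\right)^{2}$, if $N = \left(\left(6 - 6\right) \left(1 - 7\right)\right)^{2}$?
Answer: $400$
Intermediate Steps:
$N = 0$ ($N = \left(0 \left(-6\right)\right)^{2} = 0^{2} = 0$)
$\left(N - 20\right)^{2} = \left(0 - 20\right)^{2} = \left(-20\right)^{2} = 400$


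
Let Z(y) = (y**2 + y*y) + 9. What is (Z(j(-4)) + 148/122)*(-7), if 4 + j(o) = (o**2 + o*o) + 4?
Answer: -878857/61 ≈ -14407.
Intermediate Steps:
j(o) = 2*o**2 (j(o) = -4 + ((o**2 + o*o) + 4) = -4 + ((o**2 + o**2) + 4) = -4 + (2*o**2 + 4) = -4 + (4 + 2*o**2) = 2*o**2)
Z(y) = 9 + 2*y**2 (Z(y) = (y**2 + y**2) + 9 = 2*y**2 + 9 = 9 + 2*y**2)
(Z(j(-4)) + 148/122)*(-7) = ((9 + 2*(2*(-4)**2)**2) + 148/122)*(-7) = ((9 + 2*(2*16)**2) + 148*(1/122))*(-7) = ((9 + 2*32**2) + 74/61)*(-7) = ((9 + 2*1024) + 74/61)*(-7) = ((9 + 2048) + 74/61)*(-7) = (2057 + 74/61)*(-7) = (125551/61)*(-7) = -878857/61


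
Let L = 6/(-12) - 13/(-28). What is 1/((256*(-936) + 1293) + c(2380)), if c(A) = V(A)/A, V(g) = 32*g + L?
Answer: -66640/15879712241 ≈ -4.1965e-6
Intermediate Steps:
L = -1/28 (L = 6*(-1/12) - 13*(-1/28) = -1/2 + 13/28 = -1/28 ≈ -0.035714)
V(g) = -1/28 + 32*g (V(g) = 32*g - 1/28 = -1/28 + 32*g)
c(A) = (-1/28 + 32*A)/A
1/((256*(-936) + 1293) + c(2380)) = 1/((256*(-936) + 1293) + (32 - 1/28/2380)) = 1/((-239616 + 1293) + (32 - 1/28*1/2380)) = 1/(-238323 + (32 - 1/66640)) = 1/(-238323 + 2132479/66640) = 1/(-15879712241/66640) = -66640/15879712241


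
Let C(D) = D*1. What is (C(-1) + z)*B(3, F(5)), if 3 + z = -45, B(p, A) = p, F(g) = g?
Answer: -147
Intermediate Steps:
C(D) = D
z = -48 (z = -3 - 45 = -48)
(C(-1) + z)*B(3, F(5)) = (-1 - 48)*3 = -49*3 = -147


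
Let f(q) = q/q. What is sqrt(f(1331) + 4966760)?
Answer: sqrt(4966761) ≈ 2228.6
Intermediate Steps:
f(q) = 1
sqrt(f(1331) + 4966760) = sqrt(1 + 4966760) = sqrt(4966761)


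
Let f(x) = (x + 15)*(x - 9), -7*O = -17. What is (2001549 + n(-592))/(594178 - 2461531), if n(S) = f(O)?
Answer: -98070289/91500297 ≈ -1.0718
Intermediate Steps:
O = 17/7 (O = -⅐*(-17) = 17/7 ≈ 2.4286)
f(x) = (-9 + x)*(15 + x) (f(x) = (15 + x)*(-9 + x) = (-9 + x)*(15 + x))
n(S) = -5612/49 (n(S) = -135 + (17/7)² + 6*(17/7) = -135 + 289/49 + 102/7 = -5612/49)
(2001549 + n(-592))/(594178 - 2461531) = (2001549 - 5612/49)/(594178 - 2461531) = (98070289/49)/(-1867353) = (98070289/49)*(-1/1867353) = -98070289/91500297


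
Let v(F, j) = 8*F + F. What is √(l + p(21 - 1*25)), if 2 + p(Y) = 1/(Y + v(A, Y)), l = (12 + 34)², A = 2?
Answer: √414358/14 ≈ 45.979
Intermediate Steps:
v(F, j) = 9*F
l = 2116 (l = 46² = 2116)
p(Y) = -2 + 1/(18 + Y) (p(Y) = -2 + 1/(Y + 9*2) = -2 + 1/(Y + 18) = -2 + 1/(18 + Y))
√(l + p(21 - 1*25)) = √(2116 + (-35 - 2*(21 - 1*25))/(18 + (21 - 1*25))) = √(2116 + (-35 - 2*(21 - 25))/(18 + (21 - 25))) = √(2116 + (-35 - 2*(-4))/(18 - 4)) = √(2116 + (-35 + 8)/14) = √(2116 + (1/14)*(-27)) = √(2116 - 27/14) = √(29597/14) = √414358/14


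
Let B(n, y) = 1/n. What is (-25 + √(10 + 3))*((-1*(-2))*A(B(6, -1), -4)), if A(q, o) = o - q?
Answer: 625/3 - 25*√13/3 ≈ 178.29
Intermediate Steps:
B(n, y) = 1/n
(-25 + √(10 + 3))*((-1*(-2))*A(B(6, -1), -4)) = (-25 + √(10 + 3))*((-1*(-2))*(-4 - 1/6)) = (-25 + √13)*(2*(-4 - 1*⅙)) = (-25 + √13)*(2*(-4 - ⅙)) = (-25 + √13)*(2*(-25/6)) = (-25 + √13)*(-25/3) = 625/3 - 25*√13/3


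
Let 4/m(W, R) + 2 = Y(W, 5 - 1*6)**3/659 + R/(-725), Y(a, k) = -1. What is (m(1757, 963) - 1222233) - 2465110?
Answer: -1466541597764/397723 ≈ -3.6873e+6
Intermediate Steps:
m(W, R) = 4/(-1319/659 - R/725) (m(W, R) = 4/(-2 + ((-1)**3/659 + R/(-725))) = 4/(-2 + (-1*1/659 + R*(-1/725))) = 4/(-2 + (-1/659 - R/725)) = 4/(-1319/659 - R/725))
(m(1757, 963) - 1222233) - 2465110 = (-1911100/(956275 + 659*963) - 1222233) - 2465110 = (-1911100/(956275 + 634617) - 1222233) - 2465110 = (-1911100/1590892 - 1222233) - 2465110 = (-1911100*1/1590892 - 1222233) - 2465110 = (-477775/397723 - 1222233) - 2465110 = -486110653234/397723 - 2465110 = -1466541597764/397723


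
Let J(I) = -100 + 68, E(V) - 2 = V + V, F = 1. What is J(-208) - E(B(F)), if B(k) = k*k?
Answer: -36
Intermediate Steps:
B(k) = k²
E(V) = 2 + 2*V (E(V) = 2 + (V + V) = 2 + 2*V)
J(I) = -32
J(-208) - E(B(F)) = -32 - (2 + 2*1²) = -32 - (2 + 2*1) = -32 - (2 + 2) = -32 - 1*4 = -32 - 4 = -36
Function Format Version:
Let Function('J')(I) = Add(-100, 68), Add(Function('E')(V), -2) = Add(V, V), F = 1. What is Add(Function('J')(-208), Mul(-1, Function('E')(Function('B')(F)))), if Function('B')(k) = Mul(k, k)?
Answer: -36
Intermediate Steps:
Function('B')(k) = Pow(k, 2)
Function('E')(V) = Add(2, Mul(2, V)) (Function('E')(V) = Add(2, Add(V, V)) = Add(2, Mul(2, V)))
Function('J')(I) = -32
Add(Function('J')(-208), Mul(-1, Function('E')(Function('B')(F)))) = Add(-32, Mul(-1, Add(2, Mul(2, Pow(1, 2))))) = Add(-32, Mul(-1, Add(2, Mul(2, 1)))) = Add(-32, Mul(-1, Add(2, 2))) = Add(-32, Mul(-1, 4)) = Add(-32, -4) = -36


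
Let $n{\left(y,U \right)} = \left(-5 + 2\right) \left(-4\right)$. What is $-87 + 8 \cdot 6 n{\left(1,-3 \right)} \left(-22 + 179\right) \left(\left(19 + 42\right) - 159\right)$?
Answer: $-8862423$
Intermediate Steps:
$n{\left(y,U \right)} = 12$ ($n{\left(y,U \right)} = \left(-3\right) \left(-4\right) = 12$)
$-87 + 8 \cdot 6 n{\left(1,-3 \right)} \left(-22 + 179\right) \left(\left(19 + 42\right) - 159\right) = -87 + 8 \cdot 6 \cdot 12 \left(-22 + 179\right) \left(\left(19 + 42\right) - 159\right) = -87 + 48 \cdot 12 \cdot 157 \left(61 - 159\right) = -87 + 576 \cdot 157 \left(-98\right) = -87 + 576 \left(-15386\right) = -87 - 8862336 = -8862423$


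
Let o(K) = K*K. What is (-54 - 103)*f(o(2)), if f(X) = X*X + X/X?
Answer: -2669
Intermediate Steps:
o(K) = K²
f(X) = 1 + X² (f(X) = X² + 1 = 1 + X²)
(-54 - 103)*f(o(2)) = (-54 - 103)*(1 + (2²)²) = -157*(1 + 4²) = -157*(1 + 16) = -157*17 = -2669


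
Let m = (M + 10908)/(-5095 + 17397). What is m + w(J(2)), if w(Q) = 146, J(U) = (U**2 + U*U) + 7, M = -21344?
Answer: 892828/6151 ≈ 145.15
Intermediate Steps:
J(U) = 7 + 2*U**2 (J(U) = (U**2 + U**2) + 7 = 2*U**2 + 7 = 7 + 2*U**2)
m = -5218/6151 (m = (-21344 + 10908)/(-5095 + 17397) = -10436/12302 = -10436*1/12302 = -5218/6151 ≈ -0.84832)
m + w(J(2)) = -5218/6151 + 146 = 892828/6151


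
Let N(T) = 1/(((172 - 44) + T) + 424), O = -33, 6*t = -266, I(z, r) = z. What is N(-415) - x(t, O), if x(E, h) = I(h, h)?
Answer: 4522/137 ≈ 33.007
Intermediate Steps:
t = -133/3 (t = (1/6)*(-266) = -133/3 ≈ -44.333)
x(E, h) = h
N(T) = 1/(552 + T) (N(T) = 1/((128 + T) + 424) = 1/(552 + T))
N(-415) - x(t, O) = 1/(552 - 415) - 1*(-33) = 1/137 + 33 = 4522/137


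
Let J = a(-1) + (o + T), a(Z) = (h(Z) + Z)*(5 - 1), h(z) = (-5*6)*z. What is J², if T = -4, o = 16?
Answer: 16384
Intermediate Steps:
h(z) = -30*z
a(Z) = -116*Z (a(Z) = (-30*Z + Z)*(5 - 1) = -29*Z*4 = -116*Z)
J = 128 (J = -116*(-1) + (16 - 4) = 116 + 12 = 128)
J² = 128² = 16384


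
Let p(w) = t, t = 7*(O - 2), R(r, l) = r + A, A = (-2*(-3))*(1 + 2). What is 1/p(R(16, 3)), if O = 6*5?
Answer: 1/196 ≈ 0.0051020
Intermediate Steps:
A = 18 (A = 6*3 = 18)
O = 30
R(r, l) = 18 + r (R(r, l) = r + 18 = 18 + r)
t = 196 (t = 7*(30 - 2) = 7*28 = 196)
p(w) = 196
1/p(R(16, 3)) = 1/196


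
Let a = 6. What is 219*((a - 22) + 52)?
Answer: 7884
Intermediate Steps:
219*((a - 22) + 52) = 219*((6 - 22) + 52) = 219*(-16 + 52) = 219*36 = 7884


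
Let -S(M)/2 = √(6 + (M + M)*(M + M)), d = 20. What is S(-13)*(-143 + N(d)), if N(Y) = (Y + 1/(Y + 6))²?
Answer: -174773*√682/338 ≈ -13504.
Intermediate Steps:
S(M) = -2*√(6 + 4*M²) (S(M) = -2*√(6 + (M + M)*(M + M)) = -2*√(6 + (2*M)*(2*M)) = -2*√(6 + 4*M²))
N(Y) = (Y + 1/(6 + Y))²
S(-13)*(-143 + N(d)) = (-2*√(6 + 4*(-13)²))*(-143 + (1 + 20² + 6*20)²/(6 + 20)²) = (-2*√(6 + 4*169))*(-143 + (1 + 400 + 120)²/26²) = (-2*√(6 + 676))*(-143 + (1/676)*521²) = (-2*√682)*(-143 + (1/676)*271441) = (-2*√682)*(-143 + 271441/676) = -2*√682*(174773/676) = -174773*√682/338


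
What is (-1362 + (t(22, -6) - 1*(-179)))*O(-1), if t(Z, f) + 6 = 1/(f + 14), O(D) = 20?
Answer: -47555/2 ≈ -23778.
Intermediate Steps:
t(Z, f) = -6 + 1/(14 + f) (t(Z, f) = -6 + 1/(f + 14) = -6 + 1/(14 + f))
(-1362 + (t(22, -6) - 1*(-179)))*O(-1) = (-1362 + ((-83 - 6*(-6))/(14 - 6) - 1*(-179)))*20 = (-1362 + ((-83 + 36)/8 + 179))*20 = (-1362 + ((⅛)*(-47) + 179))*20 = (-1362 + (-47/8 + 179))*20 = (-1362 + 1385/8)*20 = -9511/8*20 = -47555/2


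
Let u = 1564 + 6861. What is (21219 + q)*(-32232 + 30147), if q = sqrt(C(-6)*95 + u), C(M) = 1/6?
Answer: -44241615 - 695*sqrt(303870)/2 ≈ -4.4433e+7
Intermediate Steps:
C(M) = 1/6
u = 8425
q = sqrt(303870)/6 (q = sqrt((1/6)*95 + 8425) = sqrt(95/6 + 8425) = sqrt(50645/6) = sqrt(303870)/6 ≈ 91.874)
(21219 + q)*(-32232 + 30147) = (21219 + sqrt(303870)/6)*(-32232 + 30147) = (21219 + sqrt(303870)/6)*(-2085) = -44241615 - 695*sqrt(303870)/2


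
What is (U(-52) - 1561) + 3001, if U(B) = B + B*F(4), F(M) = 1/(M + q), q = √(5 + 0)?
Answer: 15060/11 + 52*√5/11 ≈ 1379.7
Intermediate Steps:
q = √5 ≈ 2.2361
F(M) = 1/(M + √5)
U(B) = B + B/(4 + √5)
(U(-52) - 1561) + 3001 = (((15/11)*(-52) - 1/11*(-52)*√5) - 1561) + 3001 = ((-780/11 + 52*√5/11) - 1561) + 3001 = (-17951/11 + 52*√5/11) + 3001 = 15060/11 + 52*√5/11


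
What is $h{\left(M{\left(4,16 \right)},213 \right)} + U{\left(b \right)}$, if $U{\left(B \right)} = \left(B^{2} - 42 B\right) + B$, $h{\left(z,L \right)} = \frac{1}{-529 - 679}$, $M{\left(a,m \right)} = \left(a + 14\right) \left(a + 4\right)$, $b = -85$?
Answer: $\frac{12937679}{1208} \approx 10710.0$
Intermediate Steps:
$M{\left(a,m \right)} = \left(4 + a\right) \left(14 + a\right)$ ($M{\left(a,m \right)} = \left(14 + a\right) \left(4 + a\right) = \left(4 + a\right) \left(14 + a\right)$)
$h{\left(z,L \right)} = - \frac{1}{1208}$ ($h{\left(z,L \right)} = \frac{1}{-1208} = - \frac{1}{1208}$)
$U{\left(B \right)} = B^{2} - 41 B$
$h{\left(M{\left(4,16 \right)},213 \right)} + U{\left(b \right)} = - \frac{1}{1208} - 85 \left(-41 - 85\right) = - \frac{1}{1208} - -10710 = - \frac{1}{1208} + 10710 = \frac{12937679}{1208}$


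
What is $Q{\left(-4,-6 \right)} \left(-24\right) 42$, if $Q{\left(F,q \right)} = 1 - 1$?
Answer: $0$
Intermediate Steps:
$Q{\left(F,q \right)} = 0$ ($Q{\left(F,q \right)} = 1 - 1 = 0$)
$Q{\left(-4,-6 \right)} \left(-24\right) 42 = 0 \left(-24\right) 42 = 0 \cdot 42 = 0$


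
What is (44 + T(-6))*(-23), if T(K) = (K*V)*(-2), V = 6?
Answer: -2668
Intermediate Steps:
T(K) = -12*K (T(K) = (K*6)*(-2) = (6*K)*(-2) = -12*K)
(44 + T(-6))*(-23) = (44 - 12*(-6))*(-23) = (44 + 72)*(-23) = 116*(-23) = -2668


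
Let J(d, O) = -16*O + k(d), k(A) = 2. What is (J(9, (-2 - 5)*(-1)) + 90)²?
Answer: 400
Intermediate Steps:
J(d, O) = 2 - 16*O (J(d, O) = -16*O + 2 = 2 - 16*O)
(J(9, (-2 - 5)*(-1)) + 90)² = ((2 - 16*(-2 - 5)*(-1)) + 90)² = ((2 - (-112)*(-1)) + 90)² = ((2 - 16*7) + 90)² = ((2 - 112) + 90)² = (-110 + 90)² = (-20)² = 400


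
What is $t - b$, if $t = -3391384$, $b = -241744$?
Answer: $-3149640$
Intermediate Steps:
$t - b = -3391384 - -241744 = -3391384 + 241744 = -3149640$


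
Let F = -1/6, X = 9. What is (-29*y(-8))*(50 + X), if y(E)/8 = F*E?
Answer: -54752/3 ≈ -18251.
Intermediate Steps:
F = -⅙ (F = -1*⅙ = -⅙ ≈ -0.16667)
y(E) = -4*E/3 (y(E) = 8*(-E/6) = -4*E/3)
(-29*y(-8))*(50 + X) = (-(-116)*(-8)/3)*(50 + 9) = -29*32/3*59 = -928/3*59 = -54752/3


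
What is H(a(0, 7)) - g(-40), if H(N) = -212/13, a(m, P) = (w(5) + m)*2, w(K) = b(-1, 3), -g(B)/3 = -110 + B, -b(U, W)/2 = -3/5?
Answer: -6062/13 ≈ -466.31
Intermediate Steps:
b(U, W) = 6/5 (b(U, W) = -(-6)/5 = -2*(-⅗) = 6/5)
g(B) = 330 - 3*B (g(B) = -3*(-110 + B) = 330 - 3*B)
w(K) = 6/5
a(m, P) = 12/5 + 2*m (a(m, P) = (6/5 + m)*2 = 12/5 + 2*m)
H(N) = -212/13 (H(N) = -212*1/13 = -212/13)
H(a(0, 7)) - g(-40) = -212/13 - (330 - 3*(-40)) = -212/13 - (330 + 120) = -212/13 - 1*450 = -212/13 - 450 = -6062/13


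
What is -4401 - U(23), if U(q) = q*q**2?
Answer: -16568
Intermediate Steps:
U(q) = q**3
-4401 - U(23) = -4401 - 1*23**3 = -4401 - 1*12167 = -4401 - 12167 = -16568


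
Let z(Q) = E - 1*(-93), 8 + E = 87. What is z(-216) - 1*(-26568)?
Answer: 26740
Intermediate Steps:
E = 79 (E = -8 + 87 = 79)
z(Q) = 172 (z(Q) = 79 - 1*(-93) = 79 + 93 = 172)
z(-216) - 1*(-26568) = 172 - 1*(-26568) = 172 + 26568 = 26740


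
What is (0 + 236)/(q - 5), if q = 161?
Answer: 59/39 ≈ 1.5128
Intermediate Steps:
(0 + 236)/(q - 5) = (0 + 236)/(161 - 5) = 236/156 = 236*(1/156) = 59/39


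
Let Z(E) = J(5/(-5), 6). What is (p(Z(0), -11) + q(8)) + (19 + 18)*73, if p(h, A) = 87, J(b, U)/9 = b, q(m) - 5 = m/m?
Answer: 2794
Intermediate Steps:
q(m) = 6 (q(m) = 5 + m/m = 5 + 1 = 6)
J(b, U) = 9*b
Z(E) = -9 (Z(E) = 9*(5/(-5)) = 9*(5*(-1/5)) = 9*(-1) = -9)
(p(Z(0), -11) + q(8)) + (19 + 18)*73 = (87 + 6) + (19 + 18)*73 = 93 + 37*73 = 93 + 2701 = 2794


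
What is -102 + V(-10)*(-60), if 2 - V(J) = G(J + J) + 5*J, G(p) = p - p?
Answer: -3222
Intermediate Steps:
G(p) = 0
V(J) = 2 - 5*J (V(J) = 2 - (0 + 5*J) = 2 - 5*J)
-102 + V(-10)*(-60) = -102 + (2 - 5*(-10))*(-60) = -102 + (2 + 50)*(-60) = -102 + 52*(-60) = -102 - 3120 = -3222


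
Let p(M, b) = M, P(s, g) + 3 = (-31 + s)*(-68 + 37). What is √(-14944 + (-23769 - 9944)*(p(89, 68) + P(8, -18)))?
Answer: I*√26951631 ≈ 5191.5*I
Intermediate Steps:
P(s, g) = 958 - 31*s (P(s, g) = -3 + (-31 + s)*(-68 + 37) = -3 + (-31 + s)*(-31) = -3 + (961 - 31*s) = 958 - 31*s)
√(-14944 + (-23769 - 9944)*(p(89, 68) + P(8, -18))) = √(-14944 + (-23769 - 9944)*(89 + (958 - 31*8))) = √(-14944 - 33713*(89 + (958 - 248))) = √(-14944 - 33713*(89 + 710)) = √(-14944 - 33713*799) = √(-14944 - 26936687) = √(-26951631) = I*√26951631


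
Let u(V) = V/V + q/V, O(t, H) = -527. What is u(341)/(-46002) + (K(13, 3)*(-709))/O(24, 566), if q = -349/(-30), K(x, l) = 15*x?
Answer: 123458939321/470600460 ≈ 262.34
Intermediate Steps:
q = 349/30 (q = -349*(-1/30) = 349/30 ≈ 11.633)
u(V) = 1 + 349/(30*V) (u(V) = V/V + 349/(30*V) = 1 + 349/(30*V))
u(341)/(-46002) + (K(13, 3)*(-709))/O(24, 566) = ((349/30 + 341)/341)/(-46002) + ((15*13)*(-709))/(-527) = ((1/341)*(10579/30))*(-1/46002) + (195*(-709))*(-1/527) = (10579/10230)*(-1/46002) - 138255*(-1/527) = -10579/470600460 + 138255/527 = 123458939321/470600460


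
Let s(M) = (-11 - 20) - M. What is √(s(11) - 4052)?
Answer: I*√4094 ≈ 63.984*I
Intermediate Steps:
s(M) = -31 - M
√(s(11) - 4052) = √((-31 - 1*11) - 4052) = √((-31 - 11) - 4052) = √(-42 - 4052) = √(-4094) = I*√4094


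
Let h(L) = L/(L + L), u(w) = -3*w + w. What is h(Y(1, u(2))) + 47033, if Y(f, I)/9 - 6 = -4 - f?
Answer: 94067/2 ≈ 47034.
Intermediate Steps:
u(w) = -2*w
Y(f, I) = 18 - 9*f (Y(f, I) = 54 + 9*(-4 - f) = 54 + (-36 - 9*f) = 18 - 9*f)
h(L) = 1/2 (h(L) = L/((2*L)) = L*(1/(2*L)) = 1/2)
h(Y(1, u(2))) + 47033 = 1/2 + 47033 = 94067/2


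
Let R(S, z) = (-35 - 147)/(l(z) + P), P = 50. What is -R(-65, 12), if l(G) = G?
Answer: 91/31 ≈ 2.9355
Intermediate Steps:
R(S, z) = -182/(50 + z) (R(S, z) = (-35 - 147)/(z + 50) = -182/(50 + z))
-R(-65, 12) = -(-182)/(50 + 12) = -(-182)/62 = -1*(-91/31) = 91/31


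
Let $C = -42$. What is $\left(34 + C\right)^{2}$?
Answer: $64$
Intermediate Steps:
$\left(34 + C\right)^{2} = \left(34 - 42\right)^{2} = \left(-8\right)^{2} = 64$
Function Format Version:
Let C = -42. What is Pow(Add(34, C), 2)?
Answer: 64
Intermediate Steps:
Pow(Add(34, C), 2) = Pow(Add(34, -42), 2) = Pow(-8, 2) = 64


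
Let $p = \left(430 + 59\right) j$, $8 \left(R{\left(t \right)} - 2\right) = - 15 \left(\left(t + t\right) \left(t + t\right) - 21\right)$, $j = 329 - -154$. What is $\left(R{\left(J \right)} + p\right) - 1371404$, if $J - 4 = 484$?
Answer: $- \frac{23370045}{8} \approx -2.9213 \cdot 10^{6}$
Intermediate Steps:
$J = 488$ ($J = 4 + 484 = 488$)
$j = 483$ ($j = 329 + 154 = 483$)
$R{\left(t \right)} = \frac{331}{8} - \frac{15 t^{2}}{2}$ ($R{\left(t \right)} = 2 + \frac{\left(-15\right) \left(\left(t + t\right) \left(t + t\right) - 21\right)}{8} = 2 + \frac{\left(-15\right) \left(2 t 2 t - 21\right)}{8} = 2 + \frac{\left(-15\right) \left(4 t^{2} - 21\right)}{8} = 2 + \frac{\left(-15\right) \left(-21 + 4 t^{2}\right)}{8} = 2 + \frac{315 - 60 t^{2}}{8} = 2 - \left(- \frac{315}{8} + \frac{15 t^{2}}{2}\right) = \frac{331}{8} - \frac{15 t^{2}}{2}$)
$p = 236187$ ($p = \left(430 + 59\right) 483 = 489 \cdot 483 = 236187$)
$\left(R{\left(J \right)} + p\right) - 1371404 = \left(\left(\frac{331}{8} - \frac{15 \cdot 488^{2}}{2}\right) + 236187\right) - 1371404 = \left(\left(\frac{331}{8} - 1786080\right) + 236187\right) - 1371404 = \left(- \frac{14288309}{8} + 236187\right) - 1371404 = - \frac{12398813}{8} - 1371404 = - \frac{23370045}{8}$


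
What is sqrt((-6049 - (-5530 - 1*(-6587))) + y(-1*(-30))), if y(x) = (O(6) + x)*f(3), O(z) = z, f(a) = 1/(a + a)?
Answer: 10*I*sqrt(71) ≈ 84.261*I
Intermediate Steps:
f(a) = 1/(2*a)
y(x) = 1 + x/6 (y(x) = (6 + x)*((1/2)/3) = (6 + x)*((1/2)*(1/3)) = (6 + x)*(1/6) = 1 + x/6)
sqrt((-6049 - (-5530 - 1*(-6587))) + y(-1*(-30))) = sqrt((-6049 - (-5530 - 1*(-6587))) + (1 + (-1*(-30))/6)) = sqrt((-6049 - (-5530 + 6587)) + (1 + (1/6)*30)) = sqrt((-6049 - 1*1057) + (1 + 5)) = sqrt((-6049 - 1057) + 6) = sqrt(-7106 + 6) = sqrt(-7100) = 10*I*sqrt(71)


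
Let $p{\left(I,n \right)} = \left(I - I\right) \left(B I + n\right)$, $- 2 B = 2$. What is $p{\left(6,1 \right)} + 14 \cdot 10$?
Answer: $140$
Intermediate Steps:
$B = -1$ ($B = \left(- \frac{1}{2}\right) 2 = -1$)
$p{\left(I,n \right)} = 0$ ($p{\left(I,n \right)} = \left(I - I\right) \left(- I + n\right) = 0 \left(n - I\right) = 0$)
$p{\left(6,1 \right)} + 14 \cdot 10 = 0 + 14 \cdot 10 = 0 + 140 = 140$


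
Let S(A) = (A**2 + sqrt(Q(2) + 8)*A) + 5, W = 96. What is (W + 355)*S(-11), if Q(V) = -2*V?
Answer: 46904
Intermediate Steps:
S(A) = 5 + A**2 + 2*A (S(A) = (A**2 + sqrt(-2*2 + 8)*A) + 5 = (A**2 + sqrt(-4 + 8)*A) + 5 = (A**2 + sqrt(4)*A) + 5 = (A**2 + 2*A) + 5 = 5 + A**2 + 2*A)
(W + 355)*S(-11) = (96 + 355)*(5 + (-11)**2 + 2*(-11)) = 451*(5 + 121 - 22) = 451*104 = 46904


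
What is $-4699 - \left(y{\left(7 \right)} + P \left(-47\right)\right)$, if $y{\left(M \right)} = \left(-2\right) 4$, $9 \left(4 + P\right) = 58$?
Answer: $- \frac{41185}{9} \approx -4576.1$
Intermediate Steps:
$P = \frac{22}{9}$ ($P = -4 + \frac{1}{9} \cdot 58 = -4 + \frac{58}{9} = \frac{22}{9} \approx 2.4444$)
$y{\left(M \right)} = -8$
$-4699 - \left(y{\left(7 \right)} + P \left(-47\right)\right) = -4699 - \left(-8 + \frac{22}{9} \left(-47\right)\right) = -4699 - \left(-8 - \frac{1034}{9}\right) = -4699 - - \frac{1106}{9} = -4699 + \frac{1106}{9} = - \frac{41185}{9}$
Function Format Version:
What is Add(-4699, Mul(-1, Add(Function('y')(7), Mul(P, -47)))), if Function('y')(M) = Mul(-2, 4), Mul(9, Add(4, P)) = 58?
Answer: Rational(-41185, 9) ≈ -4576.1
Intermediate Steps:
P = Rational(22, 9) (P = Add(-4, Mul(Rational(1, 9), 58)) = Add(-4, Rational(58, 9)) = Rational(22, 9) ≈ 2.4444)
Function('y')(M) = -8
Add(-4699, Mul(-1, Add(Function('y')(7), Mul(P, -47)))) = Add(-4699, Mul(-1, Add(-8, Mul(Rational(22, 9), -47)))) = Add(-4699, Mul(-1, Add(-8, Rational(-1034, 9)))) = Add(-4699, Mul(-1, Rational(-1106, 9))) = Add(-4699, Rational(1106, 9)) = Rational(-41185, 9)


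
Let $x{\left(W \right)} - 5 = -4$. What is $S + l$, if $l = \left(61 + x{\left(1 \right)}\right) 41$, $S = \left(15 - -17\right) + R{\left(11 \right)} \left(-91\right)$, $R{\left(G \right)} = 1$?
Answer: $2483$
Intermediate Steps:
$x{\left(W \right)} = 1$ ($x{\left(W \right)} = 5 - 4 = 1$)
$S = -59$ ($S = \left(15 - -17\right) + 1 \left(-91\right) = \left(15 + 17\right) - 91 = 32 - 91 = -59$)
$l = 2542$ ($l = \left(61 + 1\right) 41 = 62 \cdot 41 = 2542$)
$S + l = -59 + 2542 = 2483$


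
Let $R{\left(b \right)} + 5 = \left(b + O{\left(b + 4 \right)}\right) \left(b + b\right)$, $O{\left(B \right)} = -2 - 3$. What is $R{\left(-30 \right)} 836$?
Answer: $1751420$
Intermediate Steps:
$O{\left(B \right)} = -5$
$R{\left(b \right)} = -5 + 2 b \left(-5 + b\right)$ ($R{\left(b \right)} = -5 + \left(b - 5\right) \left(b + b\right) = -5 + \left(-5 + b\right) 2 b = -5 + 2 b \left(-5 + b\right)$)
$R{\left(-30 \right)} 836 = \left(-5 - -300 + 2 \left(-30\right)^{2}\right) 836 = \left(-5 + 300 + 2 \cdot 900\right) 836 = \left(-5 + 300 + 1800\right) 836 = 2095 \cdot 836 = 1751420$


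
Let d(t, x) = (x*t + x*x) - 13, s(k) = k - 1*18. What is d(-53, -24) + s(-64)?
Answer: 1753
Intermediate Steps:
s(k) = -18 + k (s(k) = k - 18 = -18 + k)
d(t, x) = -13 + x² + t*x (d(t, x) = (t*x + x²) - 13 = (x² + t*x) - 13 = -13 + x² + t*x)
d(-53, -24) + s(-64) = (-13 + (-24)² - 53*(-24)) + (-18 - 64) = (-13 + 576 + 1272) - 82 = 1835 - 82 = 1753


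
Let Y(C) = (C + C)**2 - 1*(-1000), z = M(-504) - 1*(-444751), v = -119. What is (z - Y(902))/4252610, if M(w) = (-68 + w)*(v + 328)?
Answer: -2930213/4252610 ≈ -0.68904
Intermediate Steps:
M(w) = -14212 + 209*w (M(w) = (-68 + w)*(-119 + 328) = (-68 + w)*209 = -14212 + 209*w)
z = 325203 (z = (-14212 + 209*(-504)) - 1*(-444751) = (-14212 - 105336) + 444751 = -119548 + 444751 = 325203)
Y(C) = 1000 + 4*C**2 (Y(C) = (2*C)**2 + 1000 = 4*C**2 + 1000 = 1000 + 4*C**2)
(z - Y(902))/4252610 = (325203 - (1000 + 4*902**2))/4252610 = (325203 - (1000 + 4*813604))*(1/4252610) = (325203 - (1000 + 3254416))*(1/4252610) = (325203 - 1*3255416)*(1/4252610) = (325203 - 3255416)*(1/4252610) = -2930213*1/4252610 = -2930213/4252610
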